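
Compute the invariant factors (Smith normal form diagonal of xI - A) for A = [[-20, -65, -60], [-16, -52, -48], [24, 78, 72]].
The Jordan structure of A has elementary divisors x^2, x. Arranging the block sizes at each eigenvalue in decreasing order and taking row products gives the invariant factors.

Invariant factors (smallest first, each dividing the next): x, x^2.

Check: the last factor x^2 is the minimal polynomial, and the product x^3 is the characteristic polynomial.

x, x^2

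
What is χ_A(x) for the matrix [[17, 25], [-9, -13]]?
xI - A = [[x - 17, -25], [9, x + 13]].

Expanding det(xI - A) along the first row:
det(xI - A) = + (x - 17)·det([[x + 13]]) - (-25)·det([[9]]).

Evaluating gives χ_A(x) = x^2 - 4x + 4 = (x - 2)^2.

χ_A(x) = (x - 2)^2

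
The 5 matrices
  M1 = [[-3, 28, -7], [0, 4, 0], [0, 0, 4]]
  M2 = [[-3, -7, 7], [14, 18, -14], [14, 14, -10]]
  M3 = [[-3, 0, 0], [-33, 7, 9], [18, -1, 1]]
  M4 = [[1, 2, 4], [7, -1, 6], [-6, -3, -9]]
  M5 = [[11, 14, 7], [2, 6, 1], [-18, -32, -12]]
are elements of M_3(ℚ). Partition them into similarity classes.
3 classes: {M1, M2}, {M3, M5}, {M4}

Characteristic polynomials: χ_{M1} = (x - 4)^2(x + 3), χ_{M2} = (x - 4)^2(x + 3), χ_{M3} = (x - 4)^2(x + 3), χ_{M4} = (x + 3)^3, χ_{M5} = (x - 4)^2(x + 3).

{M1, M2}: invariant factors x - 4, (x - 4)(x + 3).

{M3, M5}: invariant factors (x - 4)^2(x + 3).

{M4}: invariant factors (x + 3)^3.

Matrices are similar if and only if their invariant-factor lists agree; the partition into similarity classes is {M1, M2}, {M3, M5}, {M4}.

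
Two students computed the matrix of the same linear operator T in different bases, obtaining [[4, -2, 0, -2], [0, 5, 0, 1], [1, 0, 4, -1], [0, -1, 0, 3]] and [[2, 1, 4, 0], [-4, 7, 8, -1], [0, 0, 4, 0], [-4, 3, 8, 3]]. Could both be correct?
Yes.

Two matrices over a field are similar if and only if they have the same invariant factors.

Both A and B have characteristic polynomial (x - 4)^4 and minimal polynomial (x - 4)^3. Computing further, both have invariant factors x - 4, (x - 4)^3. Hence A and B are similar.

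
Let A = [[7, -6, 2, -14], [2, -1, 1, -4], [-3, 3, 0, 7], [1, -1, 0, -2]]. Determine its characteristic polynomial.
χ_A(x) = (x - 1)^4

xI - A = [[x - 7, 6, -2, 14], [-2, x + 1, -1, 4], [3, -3, x, -7], [-1, 1, 0, x + 2]].

Expanding det(xI - A) along the first row:
det(xI - A) = + (x - 7)·det([[x + 1, -1, 4], [-3, x, -7], [1, 0, x + 2]]) - (6)·det([[-2, -1, 4], [3, x, -7], [-1, 0, x + 2]]) + (-2)·det([[-2, x + 1, 4], [3, -3, -7], [-1, 1, x + 2]]) - (14)·det([[-2, x + 1, -1], [3, -3, x], [-1, 1, 0]]).

Evaluating gives χ_A(x) = x^4 - 4x^3 + 6x^2 - 4x + 1 = (x - 1)^4.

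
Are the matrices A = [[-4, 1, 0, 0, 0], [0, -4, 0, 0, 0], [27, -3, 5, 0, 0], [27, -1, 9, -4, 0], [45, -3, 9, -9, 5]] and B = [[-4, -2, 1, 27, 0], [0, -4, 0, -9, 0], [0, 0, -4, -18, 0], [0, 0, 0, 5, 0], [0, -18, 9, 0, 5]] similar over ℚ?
Yes.

Two matrices over a field are similar if and only if they have the same invariant factors.

Both A and B have characteristic polynomial (x - 5)^2(x + 4)^3 and minimal polynomial (x - 5)(x + 4)^2. Computing further, both have invariant factors (x - 5)(x + 4), (x - 5)(x + 4)^2. Hence A and B are similar.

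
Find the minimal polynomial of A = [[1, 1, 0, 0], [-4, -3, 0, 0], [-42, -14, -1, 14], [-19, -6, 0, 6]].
m_A(x) = (x - 6)(x + 1)^2

The characteristic polynomial factors as (x - 6)(x + 1)^3. The minimal polynomial is ∏(x - λ)^{k_λ} where k_λ is the size of the largest Jordan block at λ.

For λ = -1: rank(A + I) = 2, and the largest Jordan block has size 2 (the smallest k with rank((A + I)^k) = rank((A + I)^(k+1))).
For λ = 6: rank(A - 6I) = 3, and the largest Jordan block has size 1 (the smallest k with rank((A - 6I)^k) = rank((A - 6I)^(k+1))).

So m_A(x) = (x - 6)(x + 1)^2.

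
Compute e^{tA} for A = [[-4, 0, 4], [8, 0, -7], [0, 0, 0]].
e^{tA} = [[e^{-4*t}, 0, 1 - e^{-4*t}], [2 - 2*e^{-4*t}, 1, t - 2 + 2*e^{-4*t}], [0, 0, 1]]

A has Jordan form J = [[-4, 0, 0], [0, 0, 1], [0, 0, 0]] with A = PJP^{-1}, so e^{tA} = P e^{tJ} P^{-1}.

For a Jordan block J_k(λ), e^{tJ_k(λ)} = e^{λt} · (I + tN + t^2 N^2/2! + ... + t^{k-1} N^{k-1}/(k-1)!) where N is the nilpotent superdiagonal part.

Assembling the blocks and conjugating back gives the entries of e^{tA} as shown above.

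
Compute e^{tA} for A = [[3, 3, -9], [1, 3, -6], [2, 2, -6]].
e^{tA} = [[-3*t^2 + 3*t + 1, 3*t, 9*t*(t - 2)/2], [t*(1 - 3*t), 3*t + 1, 3*t*(3*t/2 - 2)], [2*t*(1 - t), 2*t, 3*t^2 - 6*t + 1]]

A has Jordan form J = [[0, 1, 0], [0, 0, 1], [0, 0, 0]] with A = PJP^{-1}, so e^{tA} = P e^{tJ} P^{-1}.

For a Jordan block J_k(λ), e^{tJ_k(λ)} = e^{λt} · (I + tN + t^2 N^2/2! + ... + t^{k-1} N^{k-1}/(k-1)!) where N is the nilpotent superdiagonal part.

Assembling the blocks and conjugating back gives the entries of e^{tA} as shown above.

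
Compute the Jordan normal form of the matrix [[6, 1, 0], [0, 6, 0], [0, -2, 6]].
J = [[6, 1, 0], [0, 6, 0], [0, 0, 6]]

The characteristic polynomial is det(xI - A) = (x - 6)^3, so the eigenvalues are 6 (algebraic multiplicity 3).

For λ = 6: rank(A - 6I) = 1, rank((A - 6I)^2) = 0. The eigenspace has dimension 3 - 1 = 2, so there are 2 Jordan blocks; the rank sequence gives block sizes [2, 1].

Assembling the blocks gives the Jordan form J above.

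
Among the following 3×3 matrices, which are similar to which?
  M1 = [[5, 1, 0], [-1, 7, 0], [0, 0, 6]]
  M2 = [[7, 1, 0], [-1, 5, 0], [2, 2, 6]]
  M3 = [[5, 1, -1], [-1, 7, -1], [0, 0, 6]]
Characteristic polynomials: χ_{M1} = (x - 6)^3, χ_{M2} = (x - 6)^3, χ_{M3} = (x - 6)^3.

{M1, M2, M3}: invariant factors x - 6, (x - 6)^2.

Matrices are similar if and only if their invariant-factor lists agree; the partition into similarity classes is {M1, M2, M3}.

1 class: {M1, M2, M3}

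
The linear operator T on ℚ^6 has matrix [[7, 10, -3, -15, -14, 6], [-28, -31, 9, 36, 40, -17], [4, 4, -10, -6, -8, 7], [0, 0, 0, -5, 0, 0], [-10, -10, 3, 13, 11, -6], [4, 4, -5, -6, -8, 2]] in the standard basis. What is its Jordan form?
J = [[-5, 1, 0, 0, 0, 0], [0, -5, 1, 0, 0, 0], [0, 0, -5, 0, 0, 0], [0, 0, 0, -5, 0, 0], [0, 0, 0, 0, -3, 0], [0, 0, 0, 0, 0, -3]]

The characteristic polynomial is det(xI - A) = (x + 3)^2(x + 5)^4, so the eigenvalues are -5 (algebraic multiplicity 4), -3 (algebraic multiplicity 2).

For λ = -5: rank(A + 5I) = 4, rank((A + 5I)^2) = 3, rank((A + 5I)^3) = 2. The eigenspace has dimension 6 - 4 = 2, so there are 2 Jordan blocks; the rank sequence gives block sizes [3, 1].

For λ = -3: rank(A + 3I) = 4. The eigenspace has dimension 6 - 4 = 2, so there are 2 Jordan blocks; the rank sequence gives block sizes [1, 1].

Assembling the blocks gives the Jordan form J above.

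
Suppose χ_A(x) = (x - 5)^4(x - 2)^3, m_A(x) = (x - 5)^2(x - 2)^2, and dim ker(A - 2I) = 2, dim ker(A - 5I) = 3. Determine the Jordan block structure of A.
Jordan blocks: (2, 2), (2, 1), (5, 2), (5, 1), (5, 1)

λ = 2: algebraic multiplicity 3 (exponent in χ_A), largest block size 2 (exponent in m_A), 2 blocks (geometric multiplicity). These force block sizes [2, 1].
λ = 5: algebraic multiplicity 4 (exponent in χ_A), largest block size 2 (exponent in m_A), 3 blocks (geometric multiplicity). These force block sizes [2, 1, 1].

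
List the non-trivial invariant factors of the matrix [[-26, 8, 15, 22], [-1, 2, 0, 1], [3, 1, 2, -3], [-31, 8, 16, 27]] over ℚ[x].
(x - 3)^3(x + 4)

The Jordan structure of A has elementary divisors (x + 4), (x - 3)^3. Arranging the block sizes at each eigenvalue in decreasing order and taking row products gives the invariant factors.

Invariant factors (smallest first, each dividing the next): (x - 3)^3(x + 4).

Check: the last factor (x - 3)^3(x + 4) is the minimal polynomial, and the product (x - 3)^3(x + 4) is the characteristic polynomial.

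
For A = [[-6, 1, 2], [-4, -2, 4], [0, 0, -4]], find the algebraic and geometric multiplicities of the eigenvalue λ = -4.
The characteristic polynomial is (x + 4)^3, so the factor x + 4 appears with exponent 3: the algebraic multiplicity is 3.

rank(A + 4I) = 1, so the eigenspace has dimension 3 - 1 = 2: the geometric multiplicity is 2.

Since 2 < 3, A is not diagonalizable.

algebraic multiplicity 3, geometric multiplicity 2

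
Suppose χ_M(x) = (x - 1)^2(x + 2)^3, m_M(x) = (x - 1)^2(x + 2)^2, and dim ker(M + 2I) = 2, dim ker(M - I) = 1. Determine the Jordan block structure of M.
Jordan blocks: (-2, 2), (-2, 1), (1, 2)

λ = -2: algebraic multiplicity 3 (exponent in χ_M), largest block size 2 (exponent in m_M), 2 blocks (geometric multiplicity). These force block sizes [2, 1].
λ = 1: algebraic multiplicity 2 (exponent in χ_M), largest block size 2 (exponent in m_M), 1 block (geometric multiplicity). This forces block sizes [2].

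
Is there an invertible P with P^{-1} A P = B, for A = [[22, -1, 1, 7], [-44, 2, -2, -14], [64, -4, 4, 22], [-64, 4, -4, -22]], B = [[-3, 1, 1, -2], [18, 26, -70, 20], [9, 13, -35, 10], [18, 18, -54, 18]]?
Two matrices over a field are similar if and only if they have the same invariant factors.

Both A and B have characteristic polynomial x^3(x - 6) and minimal polynomial x^2(x - 6). Computing further, both have invariant factors x, x^2(x - 6). Hence A and B are similar.

Yes.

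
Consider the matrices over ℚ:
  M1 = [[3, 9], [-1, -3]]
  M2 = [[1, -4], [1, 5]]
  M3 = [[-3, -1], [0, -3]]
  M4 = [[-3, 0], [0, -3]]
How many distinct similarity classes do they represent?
4 classes: {M1}, {M2}, {M3}, {M4}

Characteristic polynomials: χ_{M1} = x^2, χ_{M2} = (x - 3)^2, χ_{M3} = (x + 3)^2, χ_{M4} = (x + 3)^2.

{M1}: invariant factors x^2.

{M2}: invariant factors (x - 3)^2.

{M3}: invariant factors (x + 3)^2.

{M4}: invariant factors x + 3, x + 3.

Matrices are similar if and only if their invariant-factor lists agree; the partition into similarity classes is {M1}, {M2}, {M3}, {M4}.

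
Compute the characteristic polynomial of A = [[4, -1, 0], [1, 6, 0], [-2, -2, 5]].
χ_A(x) = (x - 5)^3

xI - A = [[x - 4, 1, 0], [-1, x - 6, 0], [2, 2, x - 5]].

Expanding det(xI - A) along the first row:
det(xI - A) = + (x - 4)·det([[x - 6, 0], [2, x - 5]]) - (1)·det([[-1, 0], [2, x - 5]]) + (0)·det([[-1, x - 6], [2, 2]]).

Evaluating gives χ_A(x) = x^3 - 15x^2 + 75x - 125 = (x - 5)^3.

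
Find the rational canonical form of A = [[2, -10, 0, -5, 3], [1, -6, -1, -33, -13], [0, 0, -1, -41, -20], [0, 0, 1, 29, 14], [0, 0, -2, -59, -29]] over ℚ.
The invariant factors of A (the non-unit diagonal entries of the Smith normal form of xI - A over ℚ[x]) are x^2 + 4x - 2, (x - 3)(x^2 + 4x - 2), each dividing the next. The characteristic polynomial is their product, (x - 3)(x^2 + 4x - 2)^2.

The rational canonical form is the block-diagonal matrix of companion matrices C(f_i):
R = [[0, 2, 0, 0, 0], [1, -4, 0, 0, 0], [0, 0, 0, 0, -6], [0, 0, 1, 0, 14], [0, 0, 0, 1, -1]].

Note the characteristic polynomial does not split into linear factors over ℚ, so A has no Jordan form over ℚ; the rational canonical form exists over any field.

R = [[0, 2, 0, 0, 0], [1, -4, 0, 0, 0], [0, 0, 0, 0, -6], [0, 0, 1, 0, 14], [0, 0, 0, 1, -1]]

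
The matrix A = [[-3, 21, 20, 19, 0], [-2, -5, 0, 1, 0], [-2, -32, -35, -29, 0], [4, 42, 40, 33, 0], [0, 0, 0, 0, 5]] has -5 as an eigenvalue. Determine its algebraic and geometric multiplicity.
algebraic multiplicity 3, geometric multiplicity 1

The characteristic polynomial is (x - 5)^2(x + 5)^3, so the factor x + 5 appears with exponent 3: the algebraic multiplicity is 3.

rank(A + 5I) = 4, so the eigenspace has dimension 5 - 4 = 1: the geometric multiplicity is 1.

Since 1 < 3, A is not diagonalizable.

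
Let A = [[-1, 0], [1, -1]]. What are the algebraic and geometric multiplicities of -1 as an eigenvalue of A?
The characteristic polynomial is (x + 1)^2, so the factor x + 1 appears with exponent 2: the algebraic multiplicity is 2.

rank(A + I) = 1, so the eigenspace has dimension 2 - 1 = 1: the geometric multiplicity is 1.

Since 1 < 2, A is not diagonalizable.

algebraic multiplicity 2, geometric multiplicity 1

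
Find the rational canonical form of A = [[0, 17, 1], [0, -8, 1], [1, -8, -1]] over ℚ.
R = [[0, 0, 25], [1, 0, -15], [0, 1, -9]]

The invariant factors of A (the non-unit diagonal entries of the Smith normal form of xI - A over ℚ[x]) are (x - 1)(x + 5)^2, each dividing the next. The characteristic polynomial is their product, (x - 1)(x + 5)^2.

The rational canonical form is the block-diagonal matrix of companion matrices C(f_i):
R = [[0, 0, 25], [1, 0, -15], [0, 1, -9]].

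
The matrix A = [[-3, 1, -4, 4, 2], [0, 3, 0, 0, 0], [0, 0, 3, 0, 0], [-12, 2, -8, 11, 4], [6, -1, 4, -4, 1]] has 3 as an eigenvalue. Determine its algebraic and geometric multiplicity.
algebraic multiplicity 5, geometric multiplicity 4

The characteristic polynomial is (x - 3)^5, so the factor x - 3 appears with exponent 5: the algebraic multiplicity is 5.

rank(A - 3I) = 1, so the eigenspace has dimension 5 - 1 = 4: the geometric multiplicity is 4.

Since 4 < 5, A is not diagonalizable.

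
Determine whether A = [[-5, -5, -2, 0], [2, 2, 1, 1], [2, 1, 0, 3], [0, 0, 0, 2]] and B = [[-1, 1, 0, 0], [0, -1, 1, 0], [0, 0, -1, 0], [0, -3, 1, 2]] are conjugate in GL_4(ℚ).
Two matrices over a field are similar if and only if they have the same invariant factors.

Both A and B have characteristic polynomial (x - 2)(x + 1)^3 and minimal polynomial (x - 2)(x + 1)^3. Computing further, both have invariant factors (x - 2)(x + 1)^3. Hence A and B are similar.

Yes.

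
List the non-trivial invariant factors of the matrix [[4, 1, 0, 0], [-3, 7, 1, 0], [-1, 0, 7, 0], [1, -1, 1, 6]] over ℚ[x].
x - 6, (x - 6)^3

The Jordan structure of A has elementary divisors (x - 6)^3, (x - 6). Arranging the block sizes at each eigenvalue in decreasing order and taking row products gives the invariant factors.

Invariant factors (smallest first, each dividing the next): x - 6, (x - 6)^3.

Check: the last factor (x - 6)^3 is the minimal polynomial, and the product (x - 6)^4 is the characteristic polynomial.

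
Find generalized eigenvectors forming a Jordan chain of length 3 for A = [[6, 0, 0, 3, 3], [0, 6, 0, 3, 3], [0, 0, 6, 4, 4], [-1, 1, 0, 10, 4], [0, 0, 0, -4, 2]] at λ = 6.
v_1 = [[0, 1, 1, 1, -1]]^T, v_2 = [[0, 0, 0, 1, 0]]^T, v_3 = [[3, 3, 4, 4, -4]]^T

We seek v_1 ∈ ker((A - 6I)^3) \ ker((A - 6I)^2), then set v_{i+1} = (A - 6I) v_i.

One such chain is v_1 = [[0, 1, 1, 1, -1]]^T, v_2 = [[0, 0, 0, 1, 0]]^T, v_3 = [[3, 3, 4, 4, -4]]^T. Check: (A - 6I) v_3 = [[0, 0, 0, 0, 0]]^T = 0.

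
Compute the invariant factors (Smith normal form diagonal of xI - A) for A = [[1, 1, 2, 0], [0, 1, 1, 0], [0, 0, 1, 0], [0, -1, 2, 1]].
x - 1, (x - 1)^3

The Jordan structure of A has elementary divisors (x - 1)^3, (x - 1). Arranging the block sizes at each eigenvalue in decreasing order and taking row products gives the invariant factors.

Invariant factors (smallest first, each dividing the next): x - 1, (x - 1)^3.

Check: the last factor (x - 1)^3 is the minimal polynomial, and the product (x - 1)^4 is the characteristic polynomial.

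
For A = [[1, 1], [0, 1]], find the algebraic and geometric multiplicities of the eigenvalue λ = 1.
algebraic multiplicity 2, geometric multiplicity 1

The characteristic polynomial is (x - 1)^2, so the factor x - 1 appears with exponent 2: the algebraic multiplicity is 2.

rank(A - I) = 1, so the eigenspace has dimension 2 - 1 = 1: the geometric multiplicity is 1.

Since 1 < 2, A is not diagonalizable.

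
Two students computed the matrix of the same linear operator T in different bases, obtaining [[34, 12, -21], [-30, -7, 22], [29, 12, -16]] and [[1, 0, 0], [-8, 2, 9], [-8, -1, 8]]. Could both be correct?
Two matrices over a field are similar if and only if they have the same invariant factors.

Both A and B have characteristic polynomial (x - 5)^2(x - 1) and minimal polynomial (x - 5)^2(x - 1). Computing further, both have invariant factors (x - 5)^2(x - 1). Hence A and B are similar.

Yes.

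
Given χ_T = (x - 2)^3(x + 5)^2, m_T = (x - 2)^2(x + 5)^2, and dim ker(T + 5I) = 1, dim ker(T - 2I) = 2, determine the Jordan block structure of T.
λ = -5: algebraic multiplicity 2 (exponent in χ_T), largest block size 2 (exponent in m_T), 1 block (geometric multiplicity). This forces block sizes [2].
λ = 2: algebraic multiplicity 3 (exponent in χ_T), largest block size 2 (exponent in m_T), 2 blocks (geometric multiplicity). These force block sizes [2, 1].

Jordan blocks: (-5, 2), (2, 2), (2, 1)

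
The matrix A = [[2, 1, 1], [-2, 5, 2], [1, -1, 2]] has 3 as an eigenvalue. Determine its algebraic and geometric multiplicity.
algebraic multiplicity 3, geometric multiplicity 2

The characteristic polynomial is (x - 3)^3, so the factor x - 3 appears with exponent 3: the algebraic multiplicity is 3.

rank(A - 3I) = 1, so the eigenspace has dimension 3 - 1 = 2: the geometric multiplicity is 2.

Since 2 < 3, A is not diagonalizable.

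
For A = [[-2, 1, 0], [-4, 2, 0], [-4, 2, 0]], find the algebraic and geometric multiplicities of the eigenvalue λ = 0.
algebraic multiplicity 3, geometric multiplicity 2

The characteristic polynomial is x^3, so the factor x appears with exponent 3: the algebraic multiplicity is 3.

rank(A) = 1, so the eigenspace has dimension 3 - 1 = 2: the geometric multiplicity is 2.

Since 2 < 3, A is not diagonalizable.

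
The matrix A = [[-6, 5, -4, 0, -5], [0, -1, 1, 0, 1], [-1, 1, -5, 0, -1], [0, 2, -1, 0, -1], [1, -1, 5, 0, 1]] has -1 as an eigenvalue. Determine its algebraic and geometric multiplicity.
The characteristic polynomial is x^2(x + 1)(x + 5)^2, so the factor x + 1 appears with exponent 1: the algebraic multiplicity is 1.

rank(A + I) = 4, so the eigenspace has dimension 5 - 4 = 1: the geometric multiplicity is 1.

algebraic multiplicity 1, geometric multiplicity 1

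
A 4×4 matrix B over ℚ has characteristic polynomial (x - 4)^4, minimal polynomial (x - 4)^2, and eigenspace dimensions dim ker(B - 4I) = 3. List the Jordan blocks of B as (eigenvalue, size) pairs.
Jordan blocks: (4, 2), (4, 1), (4, 1)

λ = 4: algebraic multiplicity 4 (exponent in χ_B), largest block size 2 (exponent in m_B), 3 blocks (geometric multiplicity). These force block sizes [2, 1, 1].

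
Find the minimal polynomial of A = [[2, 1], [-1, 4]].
m_A(x) = (x - 3)^2

The characteristic polynomial factors as (x - 3)^2. The minimal polynomial is ∏(x - λ)^{k_λ} where k_λ is the size of the largest Jordan block at λ.

For λ = 3: rank(A - 3I) = 1, and the largest Jordan block has size 2 (the smallest k with rank((A - 3I)^k) = rank((A - 3I)^(k+1))).

So m_A(x) = (x - 3)^2.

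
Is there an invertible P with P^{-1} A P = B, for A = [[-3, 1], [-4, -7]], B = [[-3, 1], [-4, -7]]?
Yes.

Two matrices over a field are similar if and only if they have the same invariant factors.

Both A and B have characteristic polynomial (x + 5)^2 and minimal polynomial (x + 5)^2. Computing further, both have invariant factors (x + 5)^2. Hence A and B are similar.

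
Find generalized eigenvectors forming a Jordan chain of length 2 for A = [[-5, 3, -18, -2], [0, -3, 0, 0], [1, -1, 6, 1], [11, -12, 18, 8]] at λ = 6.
We seek v_1 ∈ ker((A - 6I)^2) \ ker(A - 6I), then set v_{i+1} = (A - 6I) v_i.

One such chain is v_1 = [[0, 0, 0, 1]]^T, v_2 = [[-2, 0, 1, 2]]^T. Check: (A - 6I) v_2 = [[0, 0, 0, 0]]^T = 0.

v_1 = [[0, 0, 0, 1]]^T, v_2 = [[-2, 0, 1, 2]]^T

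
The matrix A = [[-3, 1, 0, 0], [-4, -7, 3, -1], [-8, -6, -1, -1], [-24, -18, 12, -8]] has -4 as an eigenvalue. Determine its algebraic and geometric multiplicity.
algebraic multiplicity 1, geometric multiplicity 1

The characteristic polynomial is (x + 4)(x + 5)^3, so the factor x + 4 appears with exponent 1: the algebraic multiplicity is 1.

rank(A + 4I) = 3, so the eigenspace has dimension 4 - 3 = 1: the geometric multiplicity is 1.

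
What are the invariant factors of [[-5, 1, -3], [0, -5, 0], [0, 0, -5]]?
x + 5, (x + 5)^2

The Jordan structure of A has elementary divisors (x + 5)^2, (x + 5). Arranging the block sizes at each eigenvalue in decreasing order and taking row products gives the invariant factors.

Invariant factors (smallest first, each dividing the next): x + 5, (x + 5)^2.

Check: the last factor (x + 5)^2 is the minimal polynomial, and the product (x + 5)^3 is the characteristic polynomial.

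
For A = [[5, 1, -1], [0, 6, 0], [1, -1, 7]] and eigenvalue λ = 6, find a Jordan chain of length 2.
We seek v_1 ∈ ker((A - 6I)^2) \ ker(A - 6I), then set v_{i+1} = (A - 6I) v_i.

One such chain is v_1 = [[0, 0, -1]]^T, v_2 = [[1, 0, -1]]^T. Check: (A - 6I) v_2 = [[0, 0, 0]]^T = 0.

v_1 = [[0, 0, -1]]^T, v_2 = [[1, 0, -1]]^T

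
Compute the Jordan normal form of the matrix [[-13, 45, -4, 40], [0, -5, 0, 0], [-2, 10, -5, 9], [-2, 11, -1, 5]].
J = [[-5, 1, 0, 0], [0, -5, 0, 0], [0, 0, -4, 1], [0, 0, 0, -4]]

The characteristic polynomial is det(xI - A) = (x + 4)^2(x + 5)^2, so the eigenvalues are -5 (algebraic multiplicity 2), -4 (algebraic multiplicity 2).

For λ = -5: rank(A + 5I) = 3, rank((A + 5I)^2) = 2. The eigenspace has dimension 4 - 3 = 1, so there is 1 Jordan block; the rank sequence gives block sizes [2].

For λ = -4: rank(A + 4I) = 3, rank((A + 4I)^2) = 2. The eigenspace has dimension 4 - 3 = 1, so there is 1 Jordan block; the rank sequence gives block sizes [2].

Assembling the blocks gives the Jordan form J above.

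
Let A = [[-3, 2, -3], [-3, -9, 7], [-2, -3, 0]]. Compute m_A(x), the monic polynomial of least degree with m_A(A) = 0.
The characteristic polynomial factors as (x + 4)^3. The minimal polynomial is ∏(x - λ)^{k_λ} where k_λ is the size of the largest Jordan block at λ.

For λ = -4: rank(A + 4I) = 2, and the largest Jordan block has size 3 (the smallest k with rank((A + 4I)^k) = rank((A + 4I)^(k+1))).

So m_A(x) = (x + 4)^3.

m_A(x) = (x + 4)^3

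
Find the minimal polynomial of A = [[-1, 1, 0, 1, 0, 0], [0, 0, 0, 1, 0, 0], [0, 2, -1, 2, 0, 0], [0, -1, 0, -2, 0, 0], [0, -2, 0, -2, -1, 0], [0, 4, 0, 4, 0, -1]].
The characteristic polynomial factors as (x + 1)^6. The minimal polynomial is ∏(x - λ)^{k_λ} where k_λ is the size of the largest Jordan block at λ.

For λ = -1: rank(A + I) = 1, and the largest Jordan block has size 2 (the smallest k with rank((A + I)^k) = rank((A + I)^(k+1))).

So m_A(x) = (x + 1)^2.

m_A(x) = (x + 1)^2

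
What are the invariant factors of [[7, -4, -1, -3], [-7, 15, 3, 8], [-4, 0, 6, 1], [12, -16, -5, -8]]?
(x - 5)^2, (x - 5)^2

The Jordan structure of A has elementary divisors (x - 5)^2, (x - 5)^2. Arranging the block sizes at each eigenvalue in decreasing order and taking row products gives the invariant factors.

Invariant factors (smallest first, each dividing the next): (x - 5)^2, (x - 5)^2.

Check: the last factor (x - 5)^2 is the minimal polynomial, and the product (x - 5)^4 is the characteristic polynomial.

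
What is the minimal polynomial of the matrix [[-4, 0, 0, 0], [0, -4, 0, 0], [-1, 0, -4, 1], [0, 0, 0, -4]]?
m_A(x) = (x + 4)^2

The characteristic polynomial factors as (x + 4)^4. The minimal polynomial is ∏(x - λ)^{k_λ} where k_λ is the size of the largest Jordan block at λ.

For λ = -4: rank(A + 4I) = 1, and the largest Jordan block has size 2 (the smallest k with rank((A + 4I)^k) = rank((A + 4I)^(k+1))).

So m_A(x) = (x + 4)^2.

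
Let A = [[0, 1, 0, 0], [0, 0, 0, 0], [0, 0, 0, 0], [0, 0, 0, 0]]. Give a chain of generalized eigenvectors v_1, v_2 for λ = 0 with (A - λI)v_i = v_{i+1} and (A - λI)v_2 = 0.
We seek v_1 ∈ ker(A^2) \ ker(A), then set v_{i+1} = A v_i.

One such chain is v_1 = [[-4, 1, 0, 2]]^T, v_2 = [[1, 0, 0, 0]]^T. Check: A v_2 = [[0, 0, 0, 0]]^T = 0.

v_1 = [[-4, 1, 0, 2]]^T, v_2 = [[1, 0, 0, 0]]^T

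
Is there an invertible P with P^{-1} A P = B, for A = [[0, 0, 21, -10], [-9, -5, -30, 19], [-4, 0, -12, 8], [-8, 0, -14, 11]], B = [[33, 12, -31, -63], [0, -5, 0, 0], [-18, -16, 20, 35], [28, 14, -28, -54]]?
No.

Both have characteristic polynomial (x - 2)^2(x + 5)^2, but the minimal polynomial of A is (x - 2)^2(x + 5)^2 while the minimal polynomial of B is (x - 2)^2(x + 5). The minimal polynomial is a similarity invariant, so A and B are not similar.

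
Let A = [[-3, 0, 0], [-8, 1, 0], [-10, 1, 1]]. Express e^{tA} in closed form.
A has Jordan form J = [[-3, 0, 0], [0, 1, 1], [0, 0, 1]] with A = PJP^{-1}, so e^{tA} = P e^{tJ} P^{-1}.

For a Jordan block J_k(λ), e^{tJ_k(λ)} = e^{λt} · (I + tN + t^2 N^2/2! + ... + t^{k-1} N^{k-1}/(k-1)!) where N is the nilpotent superdiagonal part.

Assembling the blocks and conjugating back gives the entries of e^{tA} as shown above.

e^{tA} = [[e^{-3*t}, 0, 0], [-2*e^{t} + 2*e^{-3*t}, e^{t}, 0], [2*(-(t + 1)*e^{4*t} + 1)*e^{-3*t}, t*e^{t}, e^{t}]]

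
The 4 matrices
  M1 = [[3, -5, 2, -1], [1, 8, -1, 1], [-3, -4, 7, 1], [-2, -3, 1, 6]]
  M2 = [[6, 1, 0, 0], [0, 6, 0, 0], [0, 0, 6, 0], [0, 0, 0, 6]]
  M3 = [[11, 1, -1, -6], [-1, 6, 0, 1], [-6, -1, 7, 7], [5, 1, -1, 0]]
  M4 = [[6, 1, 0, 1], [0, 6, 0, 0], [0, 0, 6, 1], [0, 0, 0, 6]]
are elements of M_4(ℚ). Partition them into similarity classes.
Characteristic polynomials: χ_{M1} = (x - 6)^4, χ_{M2} = (x - 6)^4, χ_{M3} = (x - 6)^4, χ_{M4} = (x - 6)^4.

{M1, M3, M4}: invariant factors (x - 6)^2, (x - 6)^2.

{M2}: invariant factors x - 6, x - 6, (x - 6)^2.

Matrices are similar if and only if their invariant-factor lists agree; the partition into similarity classes is {M1, M3, M4}, {M2}.

2 classes: {M1, M3, M4}, {M2}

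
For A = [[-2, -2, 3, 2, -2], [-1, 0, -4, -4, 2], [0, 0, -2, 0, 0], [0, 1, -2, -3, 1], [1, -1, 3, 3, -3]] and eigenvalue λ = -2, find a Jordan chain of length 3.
v_1 = [[0, 0, 1, 0, 2]]^T, v_2 = [[-1, 0, 0, 0, 1]]^T, v_3 = [[-2, 3, 0, 1, -2]]^T

We seek v_1 ∈ ker((A + 2I)^3) \ ker((A + 2I)^2), then set v_{i+1} = (A + 2I) v_i.

One such chain is v_1 = [[0, 0, 1, 0, 2]]^T, v_2 = [[-1, 0, 0, 0, 1]]^T, v_3 = [[-2, 3, 0, 1, -2]]^T. Check: (A + 2I) v_3 = [[0, 0, 0, 0, 0]]^T = 0.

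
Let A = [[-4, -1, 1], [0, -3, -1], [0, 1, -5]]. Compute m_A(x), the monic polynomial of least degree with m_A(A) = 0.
The characteristic polynomial factors as (x + 4)^3. The minimal polynomial is ∏(x - λ)^{k_λ} where k_λ is the size of the largest Jordan block at λ.

For λ = -4: rank(A + 4I) = 1, and the largest Jordan block has size 2 (the smallest k with rank((A + 4I)^k) = rank((A + 4I)^(k+1))).

So m_A(x) = (x + 4)^2.

m_A(x) = (x + 4)^2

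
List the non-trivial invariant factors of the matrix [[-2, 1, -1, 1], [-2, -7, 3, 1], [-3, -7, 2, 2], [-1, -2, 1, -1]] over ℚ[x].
The Jordan structure of A has elementary divisors (x + 2)^2, (x + 2)^2. Arranging the block sizes at each eigenvalue in decreasing order and taking row products gives the invariant factors.

Invariant factors (smallest first, each dividing the next): (x + 2)^2, (x + 2)^2.

Check: the last factor (x + 2)^2 is the minimal polynomial, and the product (x + 2)^4 is the characteristic polynomial.

(x + 2)^2, (x + 2)^2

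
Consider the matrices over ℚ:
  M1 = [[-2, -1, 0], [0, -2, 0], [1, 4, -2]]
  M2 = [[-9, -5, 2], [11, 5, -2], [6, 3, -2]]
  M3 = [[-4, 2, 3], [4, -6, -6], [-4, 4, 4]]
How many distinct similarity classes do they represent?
2 classes: {M1, M2}, {M3}

Characteristic polynomials: χ_{M1} = (x + 2)^3, χ_{M2} = (x + 2)^3, χ_{M3} = (x + 2)^3.

{M1, M2}: invariant factors (x + 2)^3.

{M3}: invariant factors x + 2, (x + 2)^2.

Matrices are similar if and only if their invariant-factor lists agree; the partition into similarity classes is {M1, M2}, {M3}.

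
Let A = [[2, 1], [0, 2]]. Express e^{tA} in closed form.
A has Jordan form J = [[2, 1], [0, 2]] with A = PJP^{-1}, so e^{tA} = P e^{tJ} P^{-1}.

For a Jordan block J_k(λ), e^{tJ_k(λ)} = e^{λt} · (I + tN + t^2 N^2/2! + ... + t^{k-1} N^{k-1}/(k-1)!) where N is the nilpotent superdiagonal part.

Assembling the blocks and conjugating back gives the entries of e^{tA} as shown above.

e^{tA} = [[e^{2*t}, t*e^{2*t}], [0, e^{2*t}]]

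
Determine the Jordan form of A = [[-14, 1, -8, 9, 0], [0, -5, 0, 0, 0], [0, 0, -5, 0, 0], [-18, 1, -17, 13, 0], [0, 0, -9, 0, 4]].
The characteristic polynomial is det(xI - A) = (x - 4)^2(x + 5)^3, so the eigenvalues are -5 (algebraic multiplicity 3), 4 (algebraic multiplicity 2).

For λ = -5: rank(A + 5I) = 3, rank((A + 5I)^2) = 2. The eigenspace has dimension 5 - 3 = 2, so there are 2 Jordan blocks; the rank sequence gives block sizes [2, 1].

For λ = 4: rank(A - 4I) = 3. The eigenspace has dimension 5 - 3 = 2, so there are 2 Jordan blocks; the rank sequence gives block sizes [1, 1].

Assembling the blocks gives the Jordan form J above.

J = [[-5, 1, 0, 0, 0], [0, -5, 0, 0, 0], [0, 0, -5, 0, 0], [0, 0, 0, 4, 0], [0, 0, 0, 0, 4]]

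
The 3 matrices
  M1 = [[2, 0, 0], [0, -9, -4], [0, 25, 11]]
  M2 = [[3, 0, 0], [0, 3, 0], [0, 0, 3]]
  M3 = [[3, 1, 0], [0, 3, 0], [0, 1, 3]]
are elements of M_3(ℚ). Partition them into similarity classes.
Characteristic polynomials: χ_{M1} = (x - 2)(x - 1)^2, χ_{M2} = (x - 3)^3, χ_{M3} = (x - 3)^3.

{M1}: invariant factors (x - 2)(x - 1)^2.

{M2}: invariant factors x - 3, x - 3, x - 3.

{M3}: invariant factors x - 3, (x - 3)^2.

Matrices are similar if and only if their invariant-factor lists agree; the partition into similarity classes is {M1}, {M2}, {M3}.

3 classes: {M1}, {M2}, {M3}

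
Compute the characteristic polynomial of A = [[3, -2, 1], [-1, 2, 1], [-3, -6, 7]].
xI - A = [[x - 3, 2, -1], [1, x - 2, -1], [3, 6, x - 7]].

Expanding det(xI - A) along the first row:
det(xI - A) = + (x - 3)·det([[x - 2, -1], [6, x - 7]]) - (2)·det([[1, -1], [3, x - 7]]) + (-1)·det([[1, x - 2], [3, 6]]).

Evaluating gives χ_A(x) = x^3 - 12x^2 + 48x - 64 = (x - 4)^3.

χ_A(x) = (x - 4)^3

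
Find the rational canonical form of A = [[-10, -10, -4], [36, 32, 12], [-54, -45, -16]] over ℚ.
R = [[2, 0, 0], [0, 0, -4], [0, 1, 4]]

The invariant factors of A (the non-unit diagonal entries of the Smith normal form of xI - A over ℚ[x]) are x - 2, (x - 2)^2, each dividing the next. The characteristic polynomial is their product, (x - 2)^3.

The rational canonical form is the block-diagonal matrix of companion matrices C(f_i):
R = [[2, 0, 0], [0, 0, -4], [0, 1, 4]].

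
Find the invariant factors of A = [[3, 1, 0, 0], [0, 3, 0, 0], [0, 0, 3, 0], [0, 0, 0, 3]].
x - 3, x - 3, (x - 3)^2

The Jordan structure of A has elementary divisors (x - 3)^2, (x - 3), (x - 3). Arranging the block sizes at each eigenvalue in decreasing order and taking row products gives the invariant factors.

Invariant factors (smallest first, each dividing the next): x - 3, x - 3, (x - 3)^2.

Check: the last factor (x - 3)^2 is the minimal polynomial, and the product (x - 3)^4 is the characteristic polynomial.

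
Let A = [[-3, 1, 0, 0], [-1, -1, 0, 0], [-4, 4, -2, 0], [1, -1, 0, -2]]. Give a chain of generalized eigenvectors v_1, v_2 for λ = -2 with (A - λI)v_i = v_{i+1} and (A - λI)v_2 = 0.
v_1 = [[0, 1, -1, 0]]^T, v_2 = [[1, 1, 4, -1]]^T

We seek v_1 ∈ ker((A + 2I)^2) \ ker(A + 2I), then set v_{i+1} = (A + 2I) v_i.

One such chain is v_1 = [[0, 1, -1, 0]]^T, v_2 = [[1, 1, 4, -1]]^T. Check: (A + 2I) v_2 = [[0, 0, 0, 0]]^T = 0.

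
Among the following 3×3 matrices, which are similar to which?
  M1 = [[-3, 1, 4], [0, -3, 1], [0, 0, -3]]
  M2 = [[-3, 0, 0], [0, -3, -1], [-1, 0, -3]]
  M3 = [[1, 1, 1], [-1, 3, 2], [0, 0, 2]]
Characteristic polynomials: χ_{M1} = (x + 3)^3, χ_{M2} = (x + 3)^3, χ_{M3} = (x - 2)^3.

{M1, M2}: invariant factors (x + 3)^3.

{M3}: invariant factors (x - 2)^3.

Matrices are similar if and only if their invariant-factor lists agree; the partition into similarity classes is {M1, M2}, {M3}.

2 classes: {M1, M2}, {M3}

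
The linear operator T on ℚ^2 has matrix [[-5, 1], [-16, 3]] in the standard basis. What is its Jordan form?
The characteristic polynomial is det(xI - A) = (x + 1)^2, so the eigenvalues are -1 (algebraic multiplicity 2).

For λ = -1: rank(A + I) = 1, rank((A + I)^2) = 0. The eigenspace has dimension 2 - 1 = 1, so there is 1 Jordan block; the rank sequence gives block sizes [2].

Assembling the blocks gives the Jordan form J above.

J = [[-1, 1], [0, -1]]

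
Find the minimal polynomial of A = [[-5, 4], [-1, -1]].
The characteristic polynomial factors as (x + 3)^2. The minimal polynomial is ∏(x - λ)^{k_λ} where k_λ is the size of the largest Jordan block at λ.

For λ = -3: rank(A + 3I) = 1, and the largest Jordan block has size 2 (the smallest k with rank((A + 3I)^k) = rank((A + 3I)^(k+1))).

So m_A(x) = (x + 3)^2.

m_A(x) = (x + 3)^2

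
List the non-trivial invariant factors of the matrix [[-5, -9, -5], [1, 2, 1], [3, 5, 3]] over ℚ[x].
x^3

The Jordan structure of A has elementary divisors x^3. Arranging the block sizes at each eigenvalue in decreasing order and taking row products gives the invariant factors.

Invariant factors (smallest first, each dividing the next): x^3.

Check: the last factor x^3 is the minimal polynomial, and the product x^3 is the characteristic polynomial.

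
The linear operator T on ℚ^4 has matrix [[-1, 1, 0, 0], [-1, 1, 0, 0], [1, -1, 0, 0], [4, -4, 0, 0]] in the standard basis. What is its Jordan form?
The characteristic polynomial is det(xI - A) = x^4, so the eigenvalues are 0 (algebraic multiplicity 4).

For λ = 0: rank(A) = 1, rank(A^2) = 0. The eigenspace has dimension 4 - 1 = 3, so there are 3 Jordan blocks; the rank sequence gives block sizes [2, 1, 1].

Assembling the blocks gives the Jordan form J above.

J = [[0, 1, 0, 0], [0, 0, 0, 0], [0, 0, 0, 0], [0, 0, 0, 0]]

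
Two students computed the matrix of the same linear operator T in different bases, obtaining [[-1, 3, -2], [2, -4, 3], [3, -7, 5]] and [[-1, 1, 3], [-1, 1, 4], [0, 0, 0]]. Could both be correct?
Two matrices over a field are similar if and only if they have the same invariant factors.

Both A and B have characteristic polynomial x^3 and minimal polynomial x^3. Computing further, both have invariant factors x^3. Hence A and B are similar.

Yes.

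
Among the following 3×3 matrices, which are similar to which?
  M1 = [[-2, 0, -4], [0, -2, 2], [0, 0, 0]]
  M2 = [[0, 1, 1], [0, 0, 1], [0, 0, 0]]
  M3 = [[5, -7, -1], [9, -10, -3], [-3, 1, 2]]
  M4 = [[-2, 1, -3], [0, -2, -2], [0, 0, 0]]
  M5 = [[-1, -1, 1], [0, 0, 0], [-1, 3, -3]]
Characteristic polynomials: χ_{M1} = x(x + 2)^2, χ_{M2} = x^3, χ_{M3} = (x + 1)^3, χ_{M4} = x(x + 2)^2, χ_{M5} = x(x + 2)^2.

{M1}: invariant factors x + 2, x(x + 2).

{M2}: invariant factors x^3.

{M3}: invariant factors (x + 1)^3.

{M4, M5}: invariant factors x(x + 2)^2.

Matrices are similar if and only if their invariant-factor lists agree; the partition into similarity classes is {M1}, {M2}, {M3}, {M4, M5}.

4 classes: {M1}, {M2}, {M3}, {M4, M5}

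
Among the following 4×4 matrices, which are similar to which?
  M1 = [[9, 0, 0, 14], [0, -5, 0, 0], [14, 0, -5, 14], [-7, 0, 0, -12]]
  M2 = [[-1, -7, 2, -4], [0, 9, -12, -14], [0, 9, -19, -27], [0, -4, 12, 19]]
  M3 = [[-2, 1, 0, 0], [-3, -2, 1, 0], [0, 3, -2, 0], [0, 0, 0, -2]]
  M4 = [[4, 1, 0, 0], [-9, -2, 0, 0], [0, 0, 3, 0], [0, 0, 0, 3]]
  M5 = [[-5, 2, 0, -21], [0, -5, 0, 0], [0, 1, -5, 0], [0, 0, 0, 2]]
Characteristic polynomials: χ_{M1} = (x - 2)(x + 5)^3, χ_{M2} = (x - 5)^2(x + 1)^2, χ_{M3} = (x + 2)^4, χ_{M4} = (x - 3)^2(x - 1)^2, χ_{M5} = (x - 2)(x + 5)^3.

{M1}: invariant factors x + 5, x + 5, (x - 2)(x + 5).

{M2}: invariant factors (x - 5)^2(x + 1)^2.

{M3}: invariant factors x + 2, (x + 2)^3.

{M4}: invariant factors x - 3, (x - 3)(x - 1)^2.

{M5}: invariant factors x + 5, (x - 2)(x + 5)^2.

Matrices are similar if and only if their invariant-factor lists agree; the partition into similarity classes is {M1}, {M2}, {M3}, {M4}, {M5}.

5 classes: {M1}, {M2}, {M3}, {M4}, {M5}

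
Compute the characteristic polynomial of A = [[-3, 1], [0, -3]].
χ_A(x) = (x + 3)^2

xI - A = [[x + 3, -1], [0, x + 3]].

Expanding det(xI - A) along the first row:
det(xI - A) = + (x + 3)·det([[x + 3]]) - (-1)·det([[0]]).

Evaluating gives χ_A(x) = x^2 + 6x + 9 = (x + 3)^2.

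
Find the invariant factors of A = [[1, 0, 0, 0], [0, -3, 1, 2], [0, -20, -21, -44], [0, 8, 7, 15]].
The Jordan structure of A has elementary divisors (x + 5)^2, (x - 1), (x - 1). Arranging the block sizes at each eigenvalue in decreasing order and taking row products gives the invariant factors.

Invariant factors (smallest first, each dividing the next): x - 1, (x - 1)(x + 5)^2.

Check: the last factor (x - 1)(x + 5)^2 is the minimal polynomial, and the product (x - 1)^2(x + 5)^2 is the characteristic polynomial.

x - 1, (x - 1)(x + 5)^2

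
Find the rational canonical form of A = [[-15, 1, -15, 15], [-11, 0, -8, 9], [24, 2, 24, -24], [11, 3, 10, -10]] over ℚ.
The invariant factors of A (the non-unit diagonal entries of the Smith normal form of xI - A over ℚ[x]) are (x - 3)(x - 2)(x + 3)^2, each dividing the next. The characteristic polynomial is their product, (x - 3)(x - 2)(x + 3)^2.

The rational canonical form is the block-diagonal matrix of companion matrices C(f_i):
R = [[0, 0, 0, -54], [1, 0, 0, 9], [0, 1, 0, 15], [0, 0, 1, -1]].

R = [[0, 0, 0, -54], [1, 0, 0, 9], [0, 1, 0, 15], [0, 0, 1, -1]]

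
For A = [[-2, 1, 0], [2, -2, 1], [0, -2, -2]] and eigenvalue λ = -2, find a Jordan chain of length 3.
v_1 = [[0, -1, 1]]^T, v_2 = [[-1, 1, 2]]^T, v_3 = [[1, 0, -2]]^T

We seek v_1 ∈ ker((A + 2I)^3) \ ker((A + 2I)^2), then set v_{i+1} = (A + 2I) v_i.

One such chain is v_1 = [[0, -1, 1]]^T, v_2 = [[-1, 1, 2]]^T, v_3 = [[1, 0, -2]]^T. Check: (A + 2I) v_3 = [[0, 0, 0]]^T = 0.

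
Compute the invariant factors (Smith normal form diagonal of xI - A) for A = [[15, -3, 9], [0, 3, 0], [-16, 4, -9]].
x - 3, (x - 3)^2

The Jordan structure of A has elementary divisors (x - 3)^2, (x - 3). Arranging the block sizes at each eigenvalue in decreasing order and taking row products gives the invariant factors.

Invariant factors (smallest first, each dividing the next): x - 3, (x - 3)^2.

Check: the last factor (x - 3)^2 is the minimal polynomial, and the product (x - 3)^3 is the characteristic polynomial.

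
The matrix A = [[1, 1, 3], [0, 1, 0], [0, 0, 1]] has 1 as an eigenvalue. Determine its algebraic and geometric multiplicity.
The characteristic polynomial is (x - 1)^3, so the factor x - 1 appears with exponent 3: the algebraic multiplicity is 3.

rank(A - I) = 1, so the eigenspace has dimension 3 - 1 = 2: the geometric multiplicity is 2.

Since 2 < 3, A is not diagonalizable.

algebraic multiplicity 3, geometric multiplicity 2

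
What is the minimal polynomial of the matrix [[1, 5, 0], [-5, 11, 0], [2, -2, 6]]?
m_A(x) = (x - 6)^2

The characteristic polynomial factors as (x - 6)^3. The minimal polynomial is ∏(x - λ)^{k_λ} where k_λ is the size of the largest Jordan block at λ.

For λ = 6: rank(A - 6I) = 1, and the largest Jordan block has size 2 (the smallest k with rank((A - 6I)^k) = rank((A - 6I)^(k+1))).

So m_A(x) = (x - 6)^2.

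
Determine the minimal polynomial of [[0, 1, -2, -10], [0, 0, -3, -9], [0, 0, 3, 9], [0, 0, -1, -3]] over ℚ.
The characteristic polynomial factors as x^4. The minimal polynomial is ∏(x - λ)^{k_λ} where k_λ is the size of the largest Jordan block at λ.

For λ = 0: rank(A) = 2, and the largest Jordan block has size 3 (the smallest k with rank(A^k) = rank(A^(k+1))).

So m_A(x) = x^3.

m_A(x) = x^3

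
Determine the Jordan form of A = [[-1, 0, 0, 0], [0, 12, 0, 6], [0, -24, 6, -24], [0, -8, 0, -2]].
J = [[-1, 0, 0, 0], [0, 4, 0, 0], [0, 0, 6, 0], [0, 0, 0, 6]]

The characteristic polynomial is det(xI - A) = (x - 6)^2(x - 4)(x + 1), so the eigenvalues are -1 (algebraic multiplicity 1), 4 (algebraic multiplicity 1), 6 (algebraic multiplicity 2).

For λ = -1: algebraic multiplicity 1 gives one 1×1 block.

For λ = 4: algebraic multiplicity 1 gives one 1×1 block.

For λ = 6: rank(A - 6I) = 2. The eigenspace has dimension 4 - 2 = 2, so there are 2 Jordan blocks; the rank sequence gives block sizes [1, 1].

Assembling the blocks gives the Jordan form J above.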